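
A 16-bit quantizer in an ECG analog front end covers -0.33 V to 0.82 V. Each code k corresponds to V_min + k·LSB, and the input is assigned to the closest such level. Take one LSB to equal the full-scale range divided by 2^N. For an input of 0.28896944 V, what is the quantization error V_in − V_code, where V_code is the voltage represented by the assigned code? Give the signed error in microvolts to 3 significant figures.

−4.86 µV

Span: 0.82 V − (-0.33 V) = 1.15 V. LSB = 1.15 V / 2^16 ≈ 17.55 µV.
(0.28896944 − (-0.33)) / LSB = 0.61896944 × 65536/1.15 = 35273.7228. Nearest integer: k = 35274.
Reconstructed level: -0.33 + 35274 × 1.15/65536 V = 0.28897430420 V.
Error = V_in − V_code = 0.28896944 − (0.28897430420) = −4.86 µV.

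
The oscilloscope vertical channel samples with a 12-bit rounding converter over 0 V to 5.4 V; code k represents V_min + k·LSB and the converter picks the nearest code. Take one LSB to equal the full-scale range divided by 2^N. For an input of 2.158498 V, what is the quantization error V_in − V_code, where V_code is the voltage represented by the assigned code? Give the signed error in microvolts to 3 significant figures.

Range is 5.4 V. LSB = 5.4 V / 2^12 ≈ 1.318 mV.
Position in LSBs: (2.158498 − (0)) × 4096/5.4 = 1637.2607; rounding gives k = 1637.
V_code = V_min + k × range/2^12 = 0 + 1637 × 5.4/4096 = 2.158154297 V.
Error = V_in − V_code = 2.158498 − (2.158154297) = +344 µV.

+344 µV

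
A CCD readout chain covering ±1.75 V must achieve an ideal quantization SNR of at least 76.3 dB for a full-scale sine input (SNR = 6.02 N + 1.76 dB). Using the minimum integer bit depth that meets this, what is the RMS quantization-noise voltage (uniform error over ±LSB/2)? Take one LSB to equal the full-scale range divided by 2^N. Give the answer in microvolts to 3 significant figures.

Range = 1.75 − (-1.75) = 3.5 V.
N ≥ (76.3 − 1.76)/6.02 = 12.382 → N_min = 13.
One LSB is 3.5 V / 8192 = 427.25 µV.
σ_q = LSB/√12 = 427.25 µV/3.4641 = 123 µV.

123 µV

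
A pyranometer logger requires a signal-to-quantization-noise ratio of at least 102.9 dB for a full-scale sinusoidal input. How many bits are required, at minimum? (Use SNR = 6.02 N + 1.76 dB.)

Solving 6.02 N ≥ 102.9 − 1.76: N ≥ 16.801. Round up → N = 17.

17 bits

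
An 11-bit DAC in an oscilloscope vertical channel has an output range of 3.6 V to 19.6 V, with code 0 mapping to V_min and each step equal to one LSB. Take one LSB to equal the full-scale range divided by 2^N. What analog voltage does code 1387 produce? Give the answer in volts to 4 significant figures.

Range = 19.6 − (3.6) = 16 V. LSB = 16 V / 2^11.
V_out = V_min + code × LSB = 3.6 V + 1387 × 16 V / 2048
      = 3.6 + 10.8359 = 14.4359 V.

14.44 V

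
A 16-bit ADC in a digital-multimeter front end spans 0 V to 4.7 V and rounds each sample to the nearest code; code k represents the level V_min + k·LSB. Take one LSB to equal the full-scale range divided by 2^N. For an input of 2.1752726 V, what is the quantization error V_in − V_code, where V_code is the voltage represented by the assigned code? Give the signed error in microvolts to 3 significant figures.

−26.5 µV

V_FS = 4.7 V. LSB = 4.7 V / 2^16 ≈ 71.72 µV.
(V_in − V_min)/LSB = (2.1752726 − (0)) × 65536/4.7 = 30331.6309 → nearest code k = 30332.
Reconstructed level: 0 + 30332 × 4.7/65536 V = 2.1752990723 V.
e = 2.1752726 − (2.1752990723) = −26.5 µV.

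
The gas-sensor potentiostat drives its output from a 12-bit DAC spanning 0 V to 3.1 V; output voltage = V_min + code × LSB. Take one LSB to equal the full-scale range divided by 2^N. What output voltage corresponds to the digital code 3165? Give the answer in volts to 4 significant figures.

2.395 V

Range is 3.1 V. LSB = 3.1 V / 2^12.
V_out = V_min + code × LSB = 0 V + 3165 × 3.1 V / 4096
      = 0 V + 2.39539 V = 2.39539 V.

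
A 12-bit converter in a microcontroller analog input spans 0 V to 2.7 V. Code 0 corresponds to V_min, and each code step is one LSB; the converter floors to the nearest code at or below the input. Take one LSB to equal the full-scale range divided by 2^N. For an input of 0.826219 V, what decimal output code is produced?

Range is 2.7 V. LSB = 2.7 V / 2^12 ≈ 0.6592 mV.
code = ⌊(V_in − V_min)/LSB⌋ = ⌊(V_in − V_min) × 2^12 / range⌋
     = ⌊(0.826219 − (0)) × 4096 / 2.7⌋ = ⌊0.826219 × 4096/2.7⌋
     = ⌊1253.405⌋ = 1253.

1253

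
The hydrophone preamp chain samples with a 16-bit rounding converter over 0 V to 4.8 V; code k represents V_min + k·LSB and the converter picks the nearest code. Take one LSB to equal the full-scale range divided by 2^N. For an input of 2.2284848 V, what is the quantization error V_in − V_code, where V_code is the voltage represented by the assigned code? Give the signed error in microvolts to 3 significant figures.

Full-scale range = 4.8 V. LSB = 4.8 V / 2^16 ≈ 73.24 µV.
(V_in − V_min)/LSB = (2.2284848 − (0)) × 65536/4.8 = 30426.2458 → nearest code k = 30426.
V_code = 0 + (30426/65536) × 4.8 = 2.2284667969 V.
V_in − V_code = 2.2284848 − (2.2284667969) = +18.0 µV.

+18.0 µV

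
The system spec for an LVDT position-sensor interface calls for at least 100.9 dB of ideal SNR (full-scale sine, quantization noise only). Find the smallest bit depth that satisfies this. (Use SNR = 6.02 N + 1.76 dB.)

Solving 6.02 N ≥ 100.9 − 1.76: N ≥ 16.468. Round up → N = 17.

17 bits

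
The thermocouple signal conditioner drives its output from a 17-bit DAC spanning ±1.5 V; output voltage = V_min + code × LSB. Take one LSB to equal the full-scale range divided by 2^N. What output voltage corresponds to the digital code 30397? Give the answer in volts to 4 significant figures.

Full-scale range = 1.5 V − (-1.5 V) = 3 V. LSB = 3 V / 2^17.
V_out = V_min + code × LSB = -1.5 V + 30397 × 3 V / 131072
      = -1.5 + 0.695732 = -0.804268 V.

-0.8043 V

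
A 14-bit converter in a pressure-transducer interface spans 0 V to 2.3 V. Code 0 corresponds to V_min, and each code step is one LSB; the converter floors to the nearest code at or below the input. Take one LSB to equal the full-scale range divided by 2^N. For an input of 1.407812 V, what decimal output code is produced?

10028

Range is 2.3 V. LSB = 2.3 V / 2^14 ≈ 140.4 µV.
V_in − V_min = 1.407812 − (0) = 1.407812 V.
Divide by LSB: 1.407812 × 16384/2.3 = 10028.5182.
Truncating gives code 10028.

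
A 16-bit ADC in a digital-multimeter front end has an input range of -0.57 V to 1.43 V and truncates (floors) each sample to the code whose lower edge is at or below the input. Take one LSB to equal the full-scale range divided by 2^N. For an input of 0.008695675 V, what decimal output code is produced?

Span: 1.43 V − (-0.57 V) = 2 V. LSB = 2 V / 2^16 ≈ 30.52 µV.
(V_in − V_min) × 2^16/range = (0.008695675 − (-0.57)) × 65536/2 = 18962.700.
Floor → code = 18962.

18962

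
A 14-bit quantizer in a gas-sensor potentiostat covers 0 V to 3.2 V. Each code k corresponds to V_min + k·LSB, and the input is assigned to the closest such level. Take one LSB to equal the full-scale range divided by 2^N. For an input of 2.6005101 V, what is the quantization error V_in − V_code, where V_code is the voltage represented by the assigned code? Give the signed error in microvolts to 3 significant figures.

−75.8 µV

V_FS = 3.2 V. LSB = 3.2 V / 2^14 ≈ 195.3 µV.
(2.6005101 − (0)) / LSB = 2.6005101 × 16384/3.2 = 13314.6117. Nearest integer: k = 13315.
V_code = V_min + k × range/2^14 = 0 + 13315 × 3.2/16384 = 2.6005859375 V.
V_in − V_code = 2.6005101 − (2.6005859375) = −75.8 µV.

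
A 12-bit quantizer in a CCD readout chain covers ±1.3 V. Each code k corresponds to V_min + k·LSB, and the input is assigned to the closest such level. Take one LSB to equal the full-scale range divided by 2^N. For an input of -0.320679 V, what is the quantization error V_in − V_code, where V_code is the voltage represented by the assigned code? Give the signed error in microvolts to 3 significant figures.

−122 µV

Full-scale range = 1.3 V − (-1.3 V) = 2.6 V. LSB = 2.6 V / 2^12 ≈ 0.6348 mV.
Position in LSBs: (-0.320679 − (-1.3)) × 4096/2.6 = 1542.8072; rounding gives k = 1543.
V_code = V_min + k × range/2^12 = -1.3 + 1543 × 2.6/4096 = -0.3205566406 V.
e = -0.320679 − (-0.3205566406) = −122 µV.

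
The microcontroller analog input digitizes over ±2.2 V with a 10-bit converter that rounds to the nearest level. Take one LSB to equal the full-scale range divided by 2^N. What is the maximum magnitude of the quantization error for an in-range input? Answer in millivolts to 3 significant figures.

Range = 2.2 − (-2.2) = 4.4 V.
Step size = 4.4/1024 V = 4.2969 mV.
|e|_max = LSB/2 = 2.15 mV.

2.15 mV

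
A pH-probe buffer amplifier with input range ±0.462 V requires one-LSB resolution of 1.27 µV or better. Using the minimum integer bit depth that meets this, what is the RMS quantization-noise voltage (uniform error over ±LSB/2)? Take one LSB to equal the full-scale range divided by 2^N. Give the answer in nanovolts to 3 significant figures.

254 nV

Span: 0.462 V − (-0.462 V) = 0.924 V.
Levels needed ≥ 0.924/1.27 µV = 727600. 2^20 = 1048576 suffices, so N_min = 20.
Step size = 0.924/1048576 V = 0.88120 µV.
σ_q = LSB/√12 = 0.88120 µV/3.4641 = 254 nV.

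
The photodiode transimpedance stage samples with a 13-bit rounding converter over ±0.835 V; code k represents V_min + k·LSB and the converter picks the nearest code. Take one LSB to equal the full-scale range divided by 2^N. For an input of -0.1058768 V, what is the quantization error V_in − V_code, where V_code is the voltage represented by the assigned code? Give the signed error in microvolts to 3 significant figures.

−74.8 µV

Range = 0.835 − (-0.835) = 1.67 V. LSB = 1.67 V / 2^13 ≈ 203.9 µV.
(-0.1058768 − (-0.835)) / LSB = 0.7291232 × 8192/1.67 = 3576.6331. Nearest integer: k = 3577.
V_code = -0.835 + (3577/8192) × 1.67 = -0.1058020020 V.
V_in − V_code = -0.1058768 − (-0.1058020020) = −74.8 µV.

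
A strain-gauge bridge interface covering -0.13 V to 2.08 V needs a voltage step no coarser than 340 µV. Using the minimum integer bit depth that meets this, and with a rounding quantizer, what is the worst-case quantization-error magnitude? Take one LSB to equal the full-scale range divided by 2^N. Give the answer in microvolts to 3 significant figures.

Full-scale range = 2.08 V − (-0.13 V) = 2.21 V.
Levels needed ≥ 2.21/340 µV = 6500. 2^13 = 8192 suffices, so N_min = 13.
One LSB is 2.21 V / 8192 = 269.78 µV.
Half an LSB is 135 µV.

135 µV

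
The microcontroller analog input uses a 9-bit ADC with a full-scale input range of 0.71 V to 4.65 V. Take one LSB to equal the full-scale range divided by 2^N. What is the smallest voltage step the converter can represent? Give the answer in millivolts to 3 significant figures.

Full-scale range = 4.65 V − (0.71 V) = 3.94 V.
There are 2^9 = 512 steps.
Step size = 3.94/512 V = 7.70 mV.

7.70 mV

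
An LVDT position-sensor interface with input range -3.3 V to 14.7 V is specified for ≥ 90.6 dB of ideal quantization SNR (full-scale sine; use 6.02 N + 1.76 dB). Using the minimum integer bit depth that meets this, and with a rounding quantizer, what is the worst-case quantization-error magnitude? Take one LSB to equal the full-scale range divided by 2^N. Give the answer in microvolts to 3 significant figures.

275 µV

Span: 14.7 V − (-3.3 V) = 18 V.
Required N = ⌈(90.6 − 1.76)/6.02⌉ = ⌈14.757⌉ = 15.
One LSB is 18 V / 32768 = 0.54932 mV.
Half an LSB is 275 µV.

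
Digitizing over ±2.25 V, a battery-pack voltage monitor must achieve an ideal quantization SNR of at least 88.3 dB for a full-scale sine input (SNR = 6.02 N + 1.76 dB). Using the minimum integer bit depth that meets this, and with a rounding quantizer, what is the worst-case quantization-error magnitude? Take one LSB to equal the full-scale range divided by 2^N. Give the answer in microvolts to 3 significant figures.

68.7 µV

Full-scale range = 2.25 V − (-2.25 V) = 4.5 V.
Required N = ⌈(88.3 − 1.76)/6.02⌉ = ⌈14.375⌉ = 15.
One LSB is 4.5 V / 32768 = 137.33 µV.
Max error for round-to-nearest is LSB/2 = 68.7 µV.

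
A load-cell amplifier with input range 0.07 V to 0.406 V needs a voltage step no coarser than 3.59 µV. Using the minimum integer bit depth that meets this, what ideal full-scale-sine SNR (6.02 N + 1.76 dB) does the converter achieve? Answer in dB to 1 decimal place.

The full-scale span is 0.406 − (0.07) = 0.336 V.
0.336 V / 3.59 µV = 93590. Since 2^16 = 65536 and 2^17 = 131072, N = 17.
SNR = 6.02 × 17 + 1.76 = 104.10 dB.

104.1 dB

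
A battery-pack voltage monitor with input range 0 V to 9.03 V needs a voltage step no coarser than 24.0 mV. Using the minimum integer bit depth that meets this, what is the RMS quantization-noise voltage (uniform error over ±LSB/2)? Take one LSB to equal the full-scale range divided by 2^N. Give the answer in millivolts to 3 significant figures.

Full-scale range = 9.03 V.
Need 2^N ≥ 9.03 V / 24.0 mV = 376.2 → N_min = 9.
Step size = 9.03/512 V = 17.637 mV.
V_rms = LSB/√12 = 5.09 mV.

5.09 mV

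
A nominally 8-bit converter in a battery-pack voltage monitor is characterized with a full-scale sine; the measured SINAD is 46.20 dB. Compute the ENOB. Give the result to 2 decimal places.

7.38 bits

ENOB = (46.20 − 1.76)/6.02 = 7.3821 bits.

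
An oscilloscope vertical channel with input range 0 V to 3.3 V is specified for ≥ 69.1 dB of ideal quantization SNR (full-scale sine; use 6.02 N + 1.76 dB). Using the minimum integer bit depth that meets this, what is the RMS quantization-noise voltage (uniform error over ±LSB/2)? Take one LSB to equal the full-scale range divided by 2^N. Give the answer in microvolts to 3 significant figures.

V_FS = 3.3 V.
Solving 6.02 N ≥ 69.1 − 1.76: N ≥ 11.186. Round up → N = 12.
Step size = 3.3/4096 V = 0.80566 mV.
V_rms = LSB/√12 = 233 µV.

233 µV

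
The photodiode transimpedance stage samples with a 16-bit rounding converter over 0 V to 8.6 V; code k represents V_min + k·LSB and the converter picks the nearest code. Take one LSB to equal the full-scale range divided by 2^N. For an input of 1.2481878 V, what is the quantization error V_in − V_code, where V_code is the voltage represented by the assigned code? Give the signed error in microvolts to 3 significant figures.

Full-scale range = 8.6 V. LSB = 8.6 V / 2^16 ≈ 131.2 µV.
Position in LSBs: (1.2481878 − (0)) × 65536/8.6 = 9511.7716; rounding gives k = 9512.
V_code = V_min + k × range/2^16 = 0 + 9512 × 8.6/65536 = 1.2482177734 V.
V_in − V_code = 1.2481878 − (1.2482177734) = −30.0 µV.

−30.0 µV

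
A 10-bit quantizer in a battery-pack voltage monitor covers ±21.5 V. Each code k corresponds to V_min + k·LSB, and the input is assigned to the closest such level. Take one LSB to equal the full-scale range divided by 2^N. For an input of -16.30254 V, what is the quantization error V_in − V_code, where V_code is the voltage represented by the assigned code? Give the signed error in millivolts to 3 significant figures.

−9.57 mV

The full-scale span is 21.5 − (-21.5) = 43 V. LSB = 43 V / 2^10 ≈ 41.99 mV.
Position in LSBs: (-16.30254 − (-21.5)) × 1024/43 = 123.7721; rounding gives k = 124.
Reconstructed level: -21.5 + 124 × 43/1024 V = -16.29296875 V.
e = -16.30254 − (-16.29296875) = −9.57 mV.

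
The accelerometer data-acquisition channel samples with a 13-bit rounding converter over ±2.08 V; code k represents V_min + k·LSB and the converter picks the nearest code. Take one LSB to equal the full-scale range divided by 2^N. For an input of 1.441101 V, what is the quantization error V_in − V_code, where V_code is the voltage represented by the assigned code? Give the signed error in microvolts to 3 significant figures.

−70.9 µV

Span: 2.08 V − (-2.08 V) = 4.16 V. LSB = 4.16 V / 2^13 ≈ 0.5078 mV.
(V_in − V_min)/LSB = (1.441101 − (-2.08)) × 8192/4.16 = 6933.8604 → nearest code k = 6934.
Reconstructed level: -2.08 + 6934 × 4.16/8192 V = 1.441171875 V.
V_in − V_code = 1.441101 − (1.441171875) = −70.9 µV.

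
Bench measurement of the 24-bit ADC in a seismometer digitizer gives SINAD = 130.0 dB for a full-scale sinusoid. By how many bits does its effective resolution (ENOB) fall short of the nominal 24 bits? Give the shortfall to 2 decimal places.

ENOB = (SINAD − 1.76)/6.02 = (130.0 − 1.76)/6.02 = 21.3023 bits.
Lost resolution: 24 − 21.3023 = 2.6977 bits.

2.70 bits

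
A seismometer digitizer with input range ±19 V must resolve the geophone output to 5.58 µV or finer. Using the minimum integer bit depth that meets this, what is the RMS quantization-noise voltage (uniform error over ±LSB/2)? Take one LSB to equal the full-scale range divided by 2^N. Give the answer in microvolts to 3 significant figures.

1.31 µV

The full-scale span is 19 − (-19) = 38 V.
Levels needed ≥ 38/5.58 µV = 6.810e6. 2^23 = 8388608 suffices, so N_min = 23.
Step size = 38/8388608 V = 4.5300 µV.
V_rms = LSB/√12 = 1.31 µV.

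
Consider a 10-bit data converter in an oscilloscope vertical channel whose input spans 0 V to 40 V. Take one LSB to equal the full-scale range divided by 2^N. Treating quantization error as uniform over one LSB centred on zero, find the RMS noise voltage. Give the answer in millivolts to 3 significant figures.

V_FS = 40 V.
LSB = 40 V ÷ 2^10 = 40/1024 V = 39.063 mV.
For a uniform distribution on [−LSB/2, +LSB/2], V_rms = LSB/√12 = 39.063 mV/3.4641 = 11.3 mV.

11.3 mV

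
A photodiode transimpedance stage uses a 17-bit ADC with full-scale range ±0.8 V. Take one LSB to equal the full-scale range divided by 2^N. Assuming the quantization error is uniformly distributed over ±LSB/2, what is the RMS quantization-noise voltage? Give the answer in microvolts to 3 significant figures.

3.52 µV

Span: 0.8 V − (-0.8 V) = 1.6 V.
Step size = 1.6/131072 V = 12.207 µV.
RMS of a uniform error over width LSB is LSB/√12 = 3.52 µV.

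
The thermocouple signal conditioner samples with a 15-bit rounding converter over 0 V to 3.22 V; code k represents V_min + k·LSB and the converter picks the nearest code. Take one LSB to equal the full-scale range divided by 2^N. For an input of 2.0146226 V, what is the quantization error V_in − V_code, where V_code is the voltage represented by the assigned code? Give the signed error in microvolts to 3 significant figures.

Span = 3.22 V. LSB = 3.22 V / 2^15 ≈ 98.27 µV.
(V_in − V_min)/LSB = (2.0146226 − (0)) × 32768/3.22 = 20501.6004 → nearest code k = 20502.
Reconstructed level: 0 + 20502 × 3.22/32768 V = 2.0146618652 V.
Error = V_in − V_code = 2.0146226 − (2.0146618652) = −39.3 µV.

−39.3 µV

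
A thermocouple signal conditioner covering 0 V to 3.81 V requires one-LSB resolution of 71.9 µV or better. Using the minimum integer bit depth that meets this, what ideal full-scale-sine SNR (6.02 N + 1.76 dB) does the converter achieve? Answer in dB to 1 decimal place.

98.1 dB

Full-scale range = 3.81 V.
Required number of levels: 3.81/71.9 µV = 52990; smallest N with 2^N ≥ that is 16.
Ideal SNR at N = 16: 6.02·16 + 1.76 = 98.1 dB.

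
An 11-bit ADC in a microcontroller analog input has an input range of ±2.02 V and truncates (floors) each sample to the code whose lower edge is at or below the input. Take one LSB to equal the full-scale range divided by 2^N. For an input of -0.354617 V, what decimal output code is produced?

844

The full-scale span is 2.02 − (-2.02) = 4.04 V. LSB = 4.04 V / 2^11 ≈ 1.973 mV.
code = ⌊(V_in − V_min)/LSB⌋ = ⌊(V_in − V_min) × 2^11 / range⌋
     = ⌊(-0.354617 − (-2.02)) × 2048 / 4.04⌋ = ⌊1.665383 × 2048/4.04⌋
     = ⌊844.234⌋ = 844.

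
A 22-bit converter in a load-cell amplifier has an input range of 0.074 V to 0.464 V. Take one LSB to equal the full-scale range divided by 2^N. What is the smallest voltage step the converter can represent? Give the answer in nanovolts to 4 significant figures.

92.98 nV

The full-scale span is 0.464 − (0.074) = 0.39 V.
Number of codes = 2^22 = 4194304.
One LSB is 0.39 V / 4194304 = 92.98 nV.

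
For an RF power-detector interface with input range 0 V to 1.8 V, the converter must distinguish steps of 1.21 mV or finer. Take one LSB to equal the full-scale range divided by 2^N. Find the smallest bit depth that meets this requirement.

11 bits

Full-scale range = 1.8 V.
Required number of levels: 1.8/1.21 mV = 1487.6; smallest N with 2^N ≥ that is 11.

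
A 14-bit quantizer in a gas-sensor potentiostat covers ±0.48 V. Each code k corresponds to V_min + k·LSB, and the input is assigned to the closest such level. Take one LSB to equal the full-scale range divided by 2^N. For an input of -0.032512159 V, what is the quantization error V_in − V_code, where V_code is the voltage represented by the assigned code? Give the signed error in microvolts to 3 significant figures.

The full-scale span is 0.48 − (-0.48) = 0.96 V. LSB = 0.96 V / 2^14 ≈ 58.59 µV.
(-0.032512159 − (-0.48)) / LSB = 0.447487841 × 16384/0.96 = 7637.1258. Nearest integer: k = 7637.
Reconstructed level: -0.48 + 7637 × 0.96/16384 V = -0.032519531250 V.
Error = V_in − V_code = -0.032512159 − (-0.032519531250) = +7.37 µV.

+7.37 µV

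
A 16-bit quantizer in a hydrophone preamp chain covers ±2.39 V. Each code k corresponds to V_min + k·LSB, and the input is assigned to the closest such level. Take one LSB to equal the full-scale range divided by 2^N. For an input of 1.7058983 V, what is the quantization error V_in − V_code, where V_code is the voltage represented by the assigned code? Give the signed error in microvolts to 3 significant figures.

Span: 2.39 V − (-2.39 V) = 4.78 V. LSB = 4.78 V / 2^16 ≈ 72.94 µV.
(V_in − V_min)/LSB = (1.7058983 − (-2.39)) × 65536/4.78 = 56156.6508 → nearest code k = 56157.
V_code = V_min + k × range/2^16 = -2.39 + 56157 × 4.78/65536 = 1.7059237671 V.
Error = V_in − V_code = 1.7058983 − (1.7059237671) = −25.5 µV.

−25.5 µV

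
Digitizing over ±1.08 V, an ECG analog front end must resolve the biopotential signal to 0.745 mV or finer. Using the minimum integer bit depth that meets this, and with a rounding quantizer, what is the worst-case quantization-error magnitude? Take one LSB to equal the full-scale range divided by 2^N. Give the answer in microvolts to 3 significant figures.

264 µV

The full-scale span is 1.08 − (-1.08) = 2.16 V.
Required number of levels: 2.16/0.745 mV = 2899.3; smallest N with 2^N ≥ that is 12.
LSB = 2.16 V / 2^12 = 0.52734 mV.
Half an LSB is 264 µV.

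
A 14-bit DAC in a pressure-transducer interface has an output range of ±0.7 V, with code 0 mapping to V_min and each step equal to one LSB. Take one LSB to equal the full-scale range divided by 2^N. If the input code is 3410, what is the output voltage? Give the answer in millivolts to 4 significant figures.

-408.6 mV

Range = 0.7 − (-0.7) = 1.4 V. LSB = 1.4 V / 2^14.
Output = V_min + (3410/16384) × range = -0.7 + 0.208130 × 1.4 V
      = -0.7 + 0.291382 = -0.408618 V.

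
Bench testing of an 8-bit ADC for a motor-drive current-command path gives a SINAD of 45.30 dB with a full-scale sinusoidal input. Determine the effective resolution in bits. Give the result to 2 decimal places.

7.23 bits

Inverting SNR = 6.02 N + 1.76: N_eff = (45.30 − 1.76)/6.02 = 7.2326.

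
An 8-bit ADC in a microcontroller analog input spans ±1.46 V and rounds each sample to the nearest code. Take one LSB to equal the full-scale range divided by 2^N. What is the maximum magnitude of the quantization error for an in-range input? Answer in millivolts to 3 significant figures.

Full-scale range = 1.46 V − (-1.46 V) = 2.92 V.
Step size = 2.92/256 V = 11.406 mV.
|e|_max = LSB/2 = 5.70 mV.

5.70 mV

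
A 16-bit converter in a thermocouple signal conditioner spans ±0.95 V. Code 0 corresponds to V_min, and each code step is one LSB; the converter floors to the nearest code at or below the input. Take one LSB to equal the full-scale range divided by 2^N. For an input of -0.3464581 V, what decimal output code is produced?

20817

The full-scale span is 0.95 − (-0.95) = 1.9 V. LSB = 1.9 V / 2^16 ≈ 28.99 µV.
V_in − V_min = -0.3464581 − (-0.95) = 0.6035419 V.
Divide by LSB: 0.6035419 × 65536/1.9 = 20817.7484.
Truncating gives code 20817.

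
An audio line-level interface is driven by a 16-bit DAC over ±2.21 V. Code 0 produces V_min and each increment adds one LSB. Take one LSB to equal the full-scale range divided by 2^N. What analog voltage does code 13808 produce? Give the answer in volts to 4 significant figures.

-1.279 V

Full-scale range = 2.21 V − (-2.21 V) = 4.42 V. LSB = 4.42 V / 2^16.
V_out = -2.21 + 13808 × (4.42/65536) V
      = -2.21 V + 0.931265 V = -1.27874 V.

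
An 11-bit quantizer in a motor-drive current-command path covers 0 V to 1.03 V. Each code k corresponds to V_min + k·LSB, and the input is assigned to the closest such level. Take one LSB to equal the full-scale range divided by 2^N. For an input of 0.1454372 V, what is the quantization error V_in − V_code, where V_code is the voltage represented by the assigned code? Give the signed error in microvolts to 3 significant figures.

Range is 1.03 V. LSB = 1.03 V / 2^11 ≈ 0.5029 mV.
(0.1454372 − (0)) / LSB = 0.1454372 × 2048/1.03 = 289.1800. Nearest integer: k = 289.
V_code = V_min + k × range/2^11 = 0 + 289 × 1.03/2048 = 0.1453466797 V.
V_in − V_code = 0.1454372 − (0.1453466797) = +90.5 µV.

+90.5 µV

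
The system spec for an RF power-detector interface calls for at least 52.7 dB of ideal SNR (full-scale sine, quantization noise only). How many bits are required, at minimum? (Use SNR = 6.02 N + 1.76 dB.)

Required N = ⌈(52.7 − 1.76)/6.02⌉ = ⌈8.462⌉ = 9.

9 bits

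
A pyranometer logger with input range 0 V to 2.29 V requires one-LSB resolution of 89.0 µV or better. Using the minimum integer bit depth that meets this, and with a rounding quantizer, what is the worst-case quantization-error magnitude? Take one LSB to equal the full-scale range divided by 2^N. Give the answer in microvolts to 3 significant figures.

Range is 2.29 V.
2.29 V / 89.0 µV = 25730. Since 2^14 = 16384 and 2^15 = 32768, N = 15.
LSB = 2.29 V / 2^15 = 69.885 µV.
Max error for round-to-nearest is LSB/2 = 34.9 µV.

34.9 µV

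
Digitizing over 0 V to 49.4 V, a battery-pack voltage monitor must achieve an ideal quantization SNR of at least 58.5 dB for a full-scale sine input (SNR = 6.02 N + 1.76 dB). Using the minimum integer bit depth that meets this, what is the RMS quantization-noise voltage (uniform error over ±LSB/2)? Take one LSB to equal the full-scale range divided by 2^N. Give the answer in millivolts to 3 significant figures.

Range is 49.4 V.
Solving 6.02 N ≥ 58.5 − 1.76: N ≥ 9.425. Round up → N = 10.
LSB = 49.4 V ÷ 2^10 = 49.4/1024 V = 48.242 mV.
σ_q = LSB/√12 = 48.242 mV/3.4641 = 13.9 mV.

13.9 mV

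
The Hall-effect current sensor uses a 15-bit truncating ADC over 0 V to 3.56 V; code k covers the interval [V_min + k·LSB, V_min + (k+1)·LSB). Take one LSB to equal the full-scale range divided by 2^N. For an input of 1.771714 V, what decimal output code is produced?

16307

Full-scale range = 3.56 V. LSB = 3.56 V / 2^15 ≈ 108.6 µV.
code = ⌊(V_in − V_min)/LSB⌋ = ⌊(V_in − V_min) × 2^15 / range⌋
     = ⌊(1.771714 − (0)) × 32768 / 3.56⌋ = ⌊1.771714 × 32768/3.56⌋
     = ⌊16307.732⌋ = 16307.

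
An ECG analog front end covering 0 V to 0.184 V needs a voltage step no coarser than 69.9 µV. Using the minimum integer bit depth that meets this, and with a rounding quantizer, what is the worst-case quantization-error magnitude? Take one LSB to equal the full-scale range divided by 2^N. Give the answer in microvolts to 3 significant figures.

22.5 µV

V_FS = 0.184 V.
Levels needed ≥ 0.184/69.9 µV = 2632. 2^12 = 4096 suffices, so N_min = 12.
One LSB is 0.184 V / 4096 = 44.922 µV.
|e|_max = LSB/2 = 22.5 µV.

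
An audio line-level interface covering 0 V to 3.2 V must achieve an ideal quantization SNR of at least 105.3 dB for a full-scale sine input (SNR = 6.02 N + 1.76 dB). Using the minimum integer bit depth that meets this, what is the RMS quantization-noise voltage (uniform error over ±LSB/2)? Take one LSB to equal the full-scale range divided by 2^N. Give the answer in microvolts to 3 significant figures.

3.52 µV

V_FS = 3.2 V.
Required N = ⌈(105.3 − 1.76)/6.02⌉ = ⌈17.199⌉ = 18.
LSB = 3.2 V / 2^18 = 12.207 µV.
σ_q = LSB/√12 = 12.207 µV/3.4641 = 3.52 µV.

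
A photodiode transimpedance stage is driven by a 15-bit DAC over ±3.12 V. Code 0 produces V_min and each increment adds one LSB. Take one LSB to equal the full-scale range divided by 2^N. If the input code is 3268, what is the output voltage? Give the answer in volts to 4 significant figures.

-2.498 V

Range = 3.12 − (-3.12) = 6.24 V. LSB = 6.24 V / 2^15.
V_out = -3.12 + 3268 × (6.24/32768) V
      = -3.12 + 0.622324 = -2.49768 V.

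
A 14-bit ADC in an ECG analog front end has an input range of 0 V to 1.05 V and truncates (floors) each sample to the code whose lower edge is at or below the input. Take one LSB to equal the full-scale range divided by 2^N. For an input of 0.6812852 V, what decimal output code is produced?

V_FS = 1.05 V. LSB = 1.05 V / 2^14 ≈ 64.09 µV.
(V_in − V_min) × 2^14/range = (0.6812852 − (0)) × 16384/1.05 = 10630.644.
Floor → code = 10630.

10630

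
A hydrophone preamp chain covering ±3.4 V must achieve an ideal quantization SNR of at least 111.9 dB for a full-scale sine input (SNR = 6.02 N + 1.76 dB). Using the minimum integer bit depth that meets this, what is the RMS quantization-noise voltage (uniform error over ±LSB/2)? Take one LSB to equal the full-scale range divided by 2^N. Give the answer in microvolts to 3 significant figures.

Full-scale range = 3.4 V − (-3.4 V) = 6.8 V.
6.02 N + 1.76 ≥ 111.9 gives N ≥ 18.296, so the minimum integer is 19.
LSB = 6.8 V ÷ 2^19 = 6.8/524288 V = 12.970 µV.
RMS noise = LSB/√12 = 3.74 µV.

3.74 µV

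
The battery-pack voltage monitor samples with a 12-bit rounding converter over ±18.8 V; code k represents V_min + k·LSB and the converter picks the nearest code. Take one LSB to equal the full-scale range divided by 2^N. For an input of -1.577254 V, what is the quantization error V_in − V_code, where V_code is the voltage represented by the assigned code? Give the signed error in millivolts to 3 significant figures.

+1.65 mV

Range = 18.8 − (-18.8) = 37.6 V. LSB = 37.6 V / 2^12 ≈ 9.180 mV.
(V_in − V_min)/LSB = (-1.577254 − (-18.8)) × 4096/37.6 = 1876.1800 → nearest code k = 1876.
V_code = V_min + k × range/2^12 = -18.8 + 1876 × 37.6/4096 = -1.578906250 V.
Error = V_in − V_code = -1.577254 − (-1.578906250) = +1.65 mV.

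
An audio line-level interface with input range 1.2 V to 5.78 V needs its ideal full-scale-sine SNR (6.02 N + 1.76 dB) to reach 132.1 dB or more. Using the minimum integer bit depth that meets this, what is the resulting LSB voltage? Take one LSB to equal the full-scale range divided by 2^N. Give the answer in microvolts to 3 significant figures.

1.09 µV

Span: 5.78 V − (1.2 V) = 4.58 V.
Required N = ⌈(132.1 − 1.76)/6.02⌉ = ⌈21.651⌉ = 22.
One LSB is 4.58 V / 4194304 = 1.09 µV.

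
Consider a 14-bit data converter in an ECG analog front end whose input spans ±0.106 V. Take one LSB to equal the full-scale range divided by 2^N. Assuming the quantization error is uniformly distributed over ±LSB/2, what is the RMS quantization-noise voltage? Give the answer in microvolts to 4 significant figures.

The full-scale span is 0.106 − (-0.106) = 0.212 V.
LSB = 0.212 V ÷ 2^14 = 0.212/16384 V = 12.9395 µV.
σ_q = LSB/√12 = 12.9395 µV/3.4641 = 3.735 µV.

3.735 µV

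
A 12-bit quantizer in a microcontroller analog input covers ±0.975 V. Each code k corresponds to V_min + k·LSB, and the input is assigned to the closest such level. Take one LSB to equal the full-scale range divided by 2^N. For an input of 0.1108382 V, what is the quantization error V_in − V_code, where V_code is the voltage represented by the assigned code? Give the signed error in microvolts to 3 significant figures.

Full-scale range = 0.975 V − (-0.975 V) = 1.95 V. LSB = 1.95 V / 2^12 ≈ 476.1 µV.
(V_in − V_min)/LSB = (0.1108382 − (-0.975)) × 4096/1.95 = 2280.8171 → nearest code k = 2281.
V_code = -0.975 + (2281/4096) × 1.95 = 0.1109252930 V.
Error = V_in − V_code = 0.1108382 − (0.1109252930) = −87.1 µV.

−87.1 µV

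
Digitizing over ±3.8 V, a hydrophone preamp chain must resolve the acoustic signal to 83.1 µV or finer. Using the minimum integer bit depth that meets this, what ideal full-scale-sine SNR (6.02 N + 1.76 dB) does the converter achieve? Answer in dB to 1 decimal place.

Full-scale range = 3.8 V − (-3.8 V) = 7.6 V.
Required number of levels: 7.6/83.1 µV = 91456; smallest N with 2^N ≥ that is 17.
6.02(17) + 1.76 = 104.10 dB.

104.1 dB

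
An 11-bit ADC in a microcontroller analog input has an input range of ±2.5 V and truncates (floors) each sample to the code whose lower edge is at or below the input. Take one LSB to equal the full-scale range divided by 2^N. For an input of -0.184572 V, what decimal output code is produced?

948

The full-scale span is 2.5 − (-2.5) = 5 V. LSB = 5 V / 2^11 ≈ 2.441 mV.
(V_in − V_min) × 2^11/range = (-0.184572 − (-2.5)) × 2048/5 = 948.399.
Floor → code = 948.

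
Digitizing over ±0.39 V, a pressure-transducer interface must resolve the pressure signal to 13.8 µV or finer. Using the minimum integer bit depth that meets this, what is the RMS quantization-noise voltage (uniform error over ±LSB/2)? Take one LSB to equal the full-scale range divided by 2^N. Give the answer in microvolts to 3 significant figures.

Range = 0.39 − (-0.39) = 0.78 V.
Need 2^N ≥ 0.78 V / 13.8 µV = 56520 → N_min = 16.
LSB = 0.78 V / 2^16 = 11.902 µV.
RMS noise = LSB/√12 = 3.44 µV.

3.44 µV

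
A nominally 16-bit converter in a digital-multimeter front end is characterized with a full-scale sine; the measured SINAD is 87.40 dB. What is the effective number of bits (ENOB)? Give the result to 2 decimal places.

14.23 bits

(87.40 − 1.76) / 6.02 = 85.64/6.02 = 14.2259 effective bits.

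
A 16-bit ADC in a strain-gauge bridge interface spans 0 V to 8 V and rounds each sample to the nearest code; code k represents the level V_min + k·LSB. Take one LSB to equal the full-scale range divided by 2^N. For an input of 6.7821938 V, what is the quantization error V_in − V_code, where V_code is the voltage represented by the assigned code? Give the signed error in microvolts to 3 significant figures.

Range is 8 V. LSB = 8 V / 2^16 ≈ 122.1 µV.
(6.7821938 − (0)) / LSB = 6.7821938 × 65536/8 = 55559.7316. Nearest integer: k = 55560.
Reconstructed level: 0 + 55560 × 8/65536 V = 6.7822265625 V.
Error = V_in − V_code = 6.7821938 − (6.7822265625) = −32.8 µV.

−32.8 µV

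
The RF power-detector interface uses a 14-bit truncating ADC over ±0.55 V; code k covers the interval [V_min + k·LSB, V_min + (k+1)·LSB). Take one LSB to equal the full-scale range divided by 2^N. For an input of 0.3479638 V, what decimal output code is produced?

13374

Full-scale range = 0.55 V − (-0.55 V) = 1.1 V. LSB = 1.1 V / 2^14 ≈ 67.14 µV.
(V_in − V_min) × 2^14/range = (0.3479638 − (-0.55)) × 16384/1.1 = 13374.763.
Floor → code = 13374.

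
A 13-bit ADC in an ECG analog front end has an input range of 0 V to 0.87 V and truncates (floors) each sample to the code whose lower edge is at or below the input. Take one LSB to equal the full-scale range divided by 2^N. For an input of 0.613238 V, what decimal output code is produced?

Full-scale range = 0.87 V. LSB = 0.87 V / 2^13 ≈ 106.2 µV.
V_in − V_min = 0.613238 − (0) = 0.613238 V.
Divide by LSB: 0.613238 × 8192/0.87 = 5774.3054.
Truncating gives code 5774.

5774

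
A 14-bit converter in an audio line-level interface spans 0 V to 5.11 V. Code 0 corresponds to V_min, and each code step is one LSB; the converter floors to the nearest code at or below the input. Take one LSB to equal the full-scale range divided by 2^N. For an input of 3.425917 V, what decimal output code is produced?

Span = 5.11 V. LSB = 5.11 V / 2^14 ≈ 311.9 µV.
V_in − V_min = 3.425917 − (0) = 3.425917 V.
Divide by LSB: 3.425917 × 16384/5.11 = 10984.3883.
Truncating gives code 10984.

10984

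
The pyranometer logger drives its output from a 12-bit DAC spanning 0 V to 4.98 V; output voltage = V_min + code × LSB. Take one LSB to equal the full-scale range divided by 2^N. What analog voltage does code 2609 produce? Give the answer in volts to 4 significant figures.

3.172 V

Range is 4.98 V. LSB = 4.98 V / 2^12.
V_out = 0 + 2609 × (4.98/4096) V
      = 0 V + 3.17208 V = 3.17208 V.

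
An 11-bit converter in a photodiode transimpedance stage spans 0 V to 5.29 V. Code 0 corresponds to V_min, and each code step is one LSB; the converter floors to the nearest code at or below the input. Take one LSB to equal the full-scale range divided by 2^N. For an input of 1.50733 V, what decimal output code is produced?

Range is 5.29 V. LSB = 5.29 V / 2^11 ≈ 2.583 mV.
code = ⌊(V_in − V_min)/LSB⌋ = ⌊(V_in − V_min) × 2^11 / range⌋
     = ⌊(1.50733 − (0)) × 2048 / 5.29⌋ = ⌊1.50733 × 2048/5.29⌋
     = ⌊583.556⌋ = 583.

583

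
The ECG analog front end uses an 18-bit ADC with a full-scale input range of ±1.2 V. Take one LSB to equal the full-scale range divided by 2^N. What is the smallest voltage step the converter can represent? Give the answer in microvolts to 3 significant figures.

9.16 µV

Span: 1.2 V − (-1.2 V) = 2.4 V.
2^18 = 262144 levels.
One LSB is 2.4 V / 262144 = 9.16 µV.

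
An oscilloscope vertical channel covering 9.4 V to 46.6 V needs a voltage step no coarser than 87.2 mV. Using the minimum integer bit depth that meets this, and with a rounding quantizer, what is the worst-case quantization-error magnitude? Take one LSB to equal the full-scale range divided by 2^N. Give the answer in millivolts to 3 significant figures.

Range = 46.6 − (9.4) = 37.2 V.
Required number of levels: 37.2/87.2 mV = 426.61; smallest N with 2^N ≥ that is 9.
LSB = 37.2 V / 2^9 = 72.656 mV.
Half an LSB is 36.3 mV.

36.3 mV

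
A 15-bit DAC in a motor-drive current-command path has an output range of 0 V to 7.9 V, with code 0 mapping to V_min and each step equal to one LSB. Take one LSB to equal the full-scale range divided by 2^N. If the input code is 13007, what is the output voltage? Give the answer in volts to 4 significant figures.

Full-scale range = 7.9 V. LSB = 7.9 V / 2^15.
V_out = V_min + code × LSB = 0 V + 13007 × 7.9 V / 32768
      = 0 + 3.13584 = 3.13584 V.

3.136 V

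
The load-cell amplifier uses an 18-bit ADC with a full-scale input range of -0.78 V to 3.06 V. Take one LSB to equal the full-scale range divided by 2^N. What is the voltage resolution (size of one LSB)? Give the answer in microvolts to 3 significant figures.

Span: 3.06 V − (-0.78 V) = 3.84 V.
Number of codes = 2^18 = 262144.
LSB = 3.84 V / 2^18 = 14.6 µV.

14.6 µV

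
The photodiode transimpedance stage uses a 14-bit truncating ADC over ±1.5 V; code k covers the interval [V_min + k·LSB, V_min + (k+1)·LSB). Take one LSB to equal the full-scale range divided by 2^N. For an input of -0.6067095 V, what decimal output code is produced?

Span: 1.5 V − (-1.5 V) = 3 V. LSB = 3 V / 2^14 ≈ 183.1 µV.
code = ⌊(V_in − V_min)/LSB⌋ = ⌊(V_in − V_min) × 2^14 / range⌋
     = ⌊(-0.6067095 − (-1.5)) × 16384 / 3⌋ = ⌊0.8932905 × 16384/3⌋
     = ⌊4878.557⌋ = 4878.

4878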